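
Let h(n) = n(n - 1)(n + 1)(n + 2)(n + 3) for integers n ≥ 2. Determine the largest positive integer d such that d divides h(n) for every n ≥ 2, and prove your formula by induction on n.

d = 120

Computing the first values: h(2) = 120 and h(3) = 720; gcd(120, 720) = 120, so d ≤ 120.
We prove 120 | n(n - 1)(n + 1)(n + 2)(n + 3) for all n ≥ 2 by induction on n.
For the base case n = 2: h(2) = 120 = 120·(1), so 120 | h(2).
Suppose the result is true for n = m, i.e. 120 | h(m). Then
h(m+1) − h(m) = m·(m+1)·(m+2)·(m+3)·(m+4) − (m-1)·m·(m+1)·(m+2)·(m+3) = m·(m+1)·(m+2)·(m+3)·[(m+4) − (m-1)] = 5·m·(m+1)·(m+2)·(m+3). The product of 4 consecutive integers is divisible by (4)! = 24, so h(m+1) − h(m) is divisible by 5·24 = 120. By the inductive hypothesis 120 | h(m), hence 120 | h(m+1).
By the principle of mathematical induction, the result holds for all n ≥ 2.
Therefore the largest such d is 120.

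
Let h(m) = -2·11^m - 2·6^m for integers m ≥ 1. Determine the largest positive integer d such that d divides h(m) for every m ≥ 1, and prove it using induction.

Computing the first values: h(1) = -34 and h(2) = -314; gcd(-34, -314) = 2, so d ≤ 2.
We prove 2 | -2·11^m - 2·6^m for all m ≥ 1 by induction on m.
Base step (m = 1): h(1) = -34 = 2·(-17), so 2 | h(1).
For the inductive step, assume it holds for an arbitrary p ≥ 1, i.e. 2 | h(p). Then
h(p+1) − 11·h(p) = (-2·11^(p+1) - 2·6^(p+1)) − 11·(-2·11^p - 2·6^p) = (-2)·6^p·(6 − 11) = (10)·6^p. Since 2 | h(p) by the inductive hypothesis, 2 | 11·h(p); and 2 | 10 since 10 = 2·5. Therefore 2 | h(p+1).
Hence, by induction on m, the claim holds for every m ≥ 1.
Therefore the largest such d is 2.

d = 2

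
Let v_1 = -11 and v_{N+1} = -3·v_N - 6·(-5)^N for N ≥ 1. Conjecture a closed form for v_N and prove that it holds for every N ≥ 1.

Computing the first terms: v_1 = -11, v_2 = 63, v_3 = -339. This suggests v_N = 4(-3)^(N - 1) + 3(-5)^N.
Base step (N = 1): the formula gives -11 = -11 = v_1.
For the inductive step, assume it holds for an arbitrary r ≥ 1, so v_r = 4(-3)^(r - 1) + 3(-5)^r.
Then v_{r+1} = -3·v_r - 6·(-5)^r = -3·(4(-3)^(r - 1) + 3(-5)^r) - 6·(-5)^r = 4(-3)^r + 3(-5)^(r + 1) = 4(-3)^((r+1) - 1) + 3(-5)^(r+1),
which is the claimed formula at N = r+1.
By induction, the statement is established for all N ≥ 1.

v_N = 4(-3)^(N - 1) + 3(-5)^N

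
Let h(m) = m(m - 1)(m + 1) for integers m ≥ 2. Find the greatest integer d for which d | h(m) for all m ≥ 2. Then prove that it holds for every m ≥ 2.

Computing the first values: h(2) = 6 and h(3) = 24; gcd(6, 24) = 6, so d ≤ 6.
We prove 6 | m(m - 1)(m + 1) for all m ≥ 2 by induction on m.
Base step (m = 2): h(2) = 6 = 6·(1), so 6 | h(2).
Inductive step: assume the claim holds for m = j, i.e. 6 | h(j). Then
h(j+1) − h(j) = j·(j+1)·(j+2) − (j-1)·j·(j+1) = j·(j+1)·[(j+2) − (j-1)] = 3·j·(j+1). The product of 2 consecutive integers is divisible by (2)! = 2, so h(j+1) − h(j) is divisible by 3·2 = 6. By the inductive hypothesis 6 | h(j), hence 6 | h(j+1).
Hence, by induction on m, the claim holds for every m ≥ 2.
Therefore the largest such d is 6.

d = 6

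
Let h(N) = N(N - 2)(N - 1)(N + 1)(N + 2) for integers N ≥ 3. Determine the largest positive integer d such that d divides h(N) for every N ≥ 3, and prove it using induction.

d = 120

Computing the first values: h(3) = 120 and h(4) = 720; gcd(120, 720) = 120, so d ≤ 120.
We prove 120 | N(N - 2)(N - 1)(N + 1)(N + 2) for all N ≥ 3 by induction on N.
Base step (N = 3): h(3) = 120 = 120·(1), so 120 | h(3).
Inductive step: suppose the statement holds for some r ≥ 3, i.e. 120 | h(r). Then
h(r+1) − h(r) = (r-1)·r·(r+1)·(r+2)·(r+3) − (r-2)·(r-1)·r·(r+1)·(r+2) = (r-1)·r·(r+1)·(r+2)·[(r+3) − (r-2)] = 5·(r-1)·r·(r+1)·(r+2). The product of 4 consecutive integers is divisible by (4)! = 24, so h(r+1) − h(r) is divisible by 5·24 = 120. By the inductive hypothesis 120 | h(r), hence 120 | h(r+1).
Hence, by induction on N, the claim holds for every N ≥ 3.
Therefore the largest such d is 120.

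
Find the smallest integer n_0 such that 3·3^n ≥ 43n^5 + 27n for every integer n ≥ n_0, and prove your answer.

At n = 14: 14348907 < 23126810, so the inequality fails and n_0 ≥ 15. We prove 3·3^n ≥ 43n^5 + 27n for all n ≥ 15.
When n = 15: 3·3^n = 43046721 and 43n^5 + 27n = 32653530, so 43046721 ≥ 32653530.
Inductive step: assume the claim holds for n = k, so 3·3^k ≥ 43k^5 + 27k.
Then 3·3^(k + 1) = 3·(3·3^k) ≥ 3·(43k^5 + 27k).
Also, for k ≥ 15 we have 3·(43k^5 + 27k) ≥ 43(k+1)^5 + 27(k+1), since 3·(43k^5 + 27k) − (43(k+1)^5 + 27(k+1)) = 86k^5 - 215k^4 - 430k^3 - 430k^2 - 161k - 70, which is nonnegative for all k ≥ 15.
Combining, 3·3^(k + 1) ≥ 43(k+1)^5 + 27(k+1).
By the principle of mathematical induction, the result holds for all n ≥ 15.
Hence the smallest such n_0 is 15.

n_0 = 15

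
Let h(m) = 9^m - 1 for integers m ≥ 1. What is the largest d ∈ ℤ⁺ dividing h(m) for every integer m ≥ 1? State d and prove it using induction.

d = 8

Computing the first values: h(1) = 8 and h(2) = 80; gcd(8, 80) = 8, so d ≤ 8.
We prove 8 | 9^m - 1 for all m ≥ 1 by induction on m.
Base case (m = 1): h(1) = 8 = 8·(1), so 8 | h(1).
Inductive step: assume the claim holds for m = r, i.e. 8 | h(r). Then
9^{r+1} − 1^{r+1} = 9·9^r − 1·1^r = 9·(9^r − 1^r) + (8)·1^r. The first term is divisible by 8 by the inductive hypothesis, and the second term (8)·1^r is divisible by 8 since 8 | 8. Hence 8 | h(r+1).
By induction, the statement is established for all m ≥ 1.
Therefore the largest such d is 8.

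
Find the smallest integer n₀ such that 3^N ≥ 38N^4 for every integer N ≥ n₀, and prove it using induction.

At N = 12: 531441 < 787968, so the inequality fails and n₀ ≥ 13. We prove 3^N ≥ 38N^4 for all N ≥ 13.
When N = 13: 3^N = 1594323 and 38N^4 = 1085318, so 1594323 ≥ 1085318.
Inductive step: suppose the statement holds for some r ≥ 13, so 3^r ≥ 38r^4.
Then 3^(r + 1) = 3·(3^r) ≥ 3·(38r^4).
Also, for r ≥ 13 we have 3·(38r^4) ≥ 38(r+1)^4, since 3 ≥ (1 + 1/r)^4 for all r ≥ 13.
Combining, 3^(r + 1) ≥ 38(r+1)^4.
This completes the induction.
Hence the smallest such n₀ is 13.

n₀ = 13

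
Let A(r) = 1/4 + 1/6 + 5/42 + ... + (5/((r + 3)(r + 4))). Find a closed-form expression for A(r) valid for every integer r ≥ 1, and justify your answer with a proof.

A(r) = 5r/(4(r + 4))

We claim A(r) = 5r/(4(r + 4)) for all r ≥ 1.
Base case (r = 1): A(1) = 1/4, and the closed form gives 1/4. They agree.
For the inductive step, assume it holds for an arbitrary j ≥ 1, so A(j) = 5j/(4(j + 4)).
Then A(j+1) = A(j) + (5/((j + 4)(j + 5))) = (5j/(4(j + 4))) + (5/((j + 4)(j + 5))).
Simplifying, A(j+1) = 5(j + 1)/(4(j + 5)) = 5(j+1)/(4((j+1) + 4)),
which is the closed form with r = j+1.
Hence, by induction on r, the claim holds for every r ≥ 1.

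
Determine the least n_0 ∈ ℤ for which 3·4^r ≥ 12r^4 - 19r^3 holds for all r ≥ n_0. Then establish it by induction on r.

n_0 = 6

At r = 5: 3072 < 5125, so the inequality fails and n_0 ≥ 6. We prove 3·4^r ≥ 12r^4 - 19r^3 for all r ≥ 6.
Base step (r = 6): 3·4^r = 12288 and 12r^4 - 19r^3 = 11448, so 12288 ≥ 11448.
For the inductive step, assume it holds for an arbitrary p ≥ 6, so 3·4^p ≥ 12p^4 - 19p^3.
Then 3·4^(p + 1) = 4·(3·4^p) ≥ 4·(12p^4 - 19p^3).
Also, for p ≥ 6 we have 4·(12p^4 - 19p^3) ≥ 12(p+1)^4 - 19(p+1)^3, since 4·(12p^4 - 19p^3) − (12(p+1)^4 - 19(p+1)^3) = 36p^4 - 105p^3 - 15p^2 + 9p + 7, which is nonnegative for all p ≥ 6.
Combining, 3·4^(p + 1) ≥ 12(p+1)^4 - 19(p+1)^3.
Hence, by induction on r, the claim holds for every r ≥ 6.
Hence the smallest such n_0 is 6.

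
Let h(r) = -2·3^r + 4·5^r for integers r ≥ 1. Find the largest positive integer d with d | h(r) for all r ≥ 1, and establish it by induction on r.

d = 2

Computing the first values: h(1) = 14 and h(2) = 82; gcd(14, 82) = 2, so d ≤ 2.
We prove 2 | -2·3^r + 4·5^r for all r ≥ 1 by induction on r.
When r = 1: h(1) = 14 = 2·(7), so 2 | h(1).
Suppose the result is true for r = j, i.e. 2 | h(j). Then
h(j+1) − 5·h(j) = (-2·3^(j+1) + 4·5^(j+1)) − 5·(-2·3^j + 4·5^j) = (-2)·3^j·(3 − 5) = (4)·3^j. Since 2 | h(j) by the inductive hypothesis, 2 | 5·h(j); and 2 | 4 since 4 = 2·2. Therefore 2 | h(j+1).
This completes the induction.
Therefore the largest such d is 2.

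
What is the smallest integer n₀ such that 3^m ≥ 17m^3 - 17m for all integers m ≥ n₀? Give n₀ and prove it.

n₀ = 9

At m = 8: 6561 < 8568, so the inequality fails and n₀ ≥ 9. We prove 3^m ≥ 17m^3 - 17m for all m ≥ 9.
Base case (m = 9): 3^m = 19683 and 17m^3 - 17m = 12240, so 19683 ≥ 12240.
Inductive step: suppose the statement holds for some p ≥ 9, so 3^p ≥ 17p^3 - 17p.
Then 3^(p + 1) = 3·(3^p) ≥ 3·(17p^3 - 17p).
Also, for p ≥ 9 we have 3·(17p^3 - 17p) ≥ 17(p+1)^3 - 17(p+1), since 3·(17p^3 - 17p) − (17(p+1)^3 - 17(p+1)) = 34p^3 - 51p^2 - 85p, which is nonnegative for all p ≥ 9.
Combining, 3^(p + 1) ≥ 17(p+1)^3 - 17(p+1).
This completes the induction.
Hence the smallest such n₀ is 9.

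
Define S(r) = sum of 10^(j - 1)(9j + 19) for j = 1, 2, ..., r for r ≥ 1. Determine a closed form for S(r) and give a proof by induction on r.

We claim S(r) = 10^r(r + 2) - 2 for all r ≥ 1.
For the base case r = 1: S(1) = 28, and the closed form gives 28. They agree.
Inductive step: suppose the statement holds for some j ≥ 1, so S(j) = 10^j(j + 2) - 2.
Then S(j+1) = S(j) + (10^j(9j + 28)) = (10^j(j + 2) - 2) + (10^j(9j + 28)).
Simplifying, S(j+1) = 10·10^j·j + 30·10^j - 2 = 10^(j+1)((j+1) + 2) - 2,
which is the closed form with r = j+1.
Hence, by induction on r, the claim holds for every r ≥ 1.

S(r) = 10^r(r + 2) - 2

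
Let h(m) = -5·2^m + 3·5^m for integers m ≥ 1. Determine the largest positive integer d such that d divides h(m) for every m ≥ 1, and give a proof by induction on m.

d = 5

Computing the first values: h(1) = 5 and h(2) = 55; gcd(5, 55) = 5, so d ≤ 5.
We prove 5 | -5·2^m + 3·5^m for all m ≥ 1 by induction on m.
For the base case m = 1: h(1) = 5 = 5·(1), so 5 | h(1).
Inductive step: suppose the statement holds for some k ≥ 1, i.e. 5 | h(k). Then
h(k+1) − 5·h(k) = (-5·2^(k+1) + 3·5^(k+1)) − 5·(-5·2^k + 3·5^k) = (-5)·2^k·(2 − 5) = (15)·2^k. Since 5 | h(k) by the inductive hypothesis, 5 | 5·h(k); and 5 | 15 since 15 = 5·3. Therefore 5 | h(k+1).
By the principle of mathematical induction, the result holds for all m ≥ 1.
Therefore the largest such d is 5.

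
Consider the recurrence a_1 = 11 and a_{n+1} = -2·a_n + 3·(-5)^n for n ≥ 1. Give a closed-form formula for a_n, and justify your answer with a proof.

Computing the first terms: a_1 = 11, a_2 = -37, a_3 = 149. This suggests a_n = -3(-2)^n - (-5)^n.
Base case (n = 1): the formula gives 11 = 11 = a_1.
Inductive step: suppose the statement holds for some i ≥ 1, so a_i = -3(-2)^i - (-5)^i.
Then a_{i+1} = -2·a_i + 3·(-5)^i = -2·(-3(-2)^i - (-5)^i) + 3·(-5)^i = -3(-2)^(i + 1) - (-5)^(i + 1),
which is the claimed formula at n = i+1.
This completes the induction.

a_n = -3(-2)^n - (-5)^n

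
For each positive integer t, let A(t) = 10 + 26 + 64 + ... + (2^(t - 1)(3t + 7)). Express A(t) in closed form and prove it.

A(t) = 2^t(3t + 4) - 4

We claim A(t) = 2^t(3t + 4) - 4 for all t ≥ 1.
Base step (t = 1): A(1) = 10, and the closed form gives 10. They agree.
For the inductive step, assume it holds for an arbitrary i ≥ 1, so A(i) = 2^i(3i + 4) - 4.
Then A(i+1) = A(i) + (2^i(3i + 10)) = (2^i(3i + 4) - 4) + (2^i(3i + 10)).
Simplifying, A(i+1) = 6·2^i·i + 14·2^i - 4 = 2^(i+1)(3(i+1) + 4) - 4,
which is the closed form with t = i+1.
By the principle of mathematical induction, the result holds for all t ≥ 1.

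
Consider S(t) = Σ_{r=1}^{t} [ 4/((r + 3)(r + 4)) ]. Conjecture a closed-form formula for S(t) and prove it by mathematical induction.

We claim S(t) = t/(t + 4) for all t ≥ 1.
When t = 1: S(1) = 1/5, and the closed form gives 1/5. They agree.
Inductive step: assume the claim holds for t = r, so S(r) = r/(r + 4).
Then S(r+1) = S(r) + (4/((r + 4)(r + 5))) = (r/(r + 4)) + (4/((r + 4)(r + 5))).
Simplifying, S(r+1) = (r + 1)/(r + 5) = (r+1)/((r+1) + 4),
which is the closed form with t = r+1.
This completes the induction.

S(t) = t/(t + 4)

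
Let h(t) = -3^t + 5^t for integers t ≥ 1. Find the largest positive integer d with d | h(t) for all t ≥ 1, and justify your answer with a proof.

d = 2

Computing the first values: h(1) = 2 and h(2) = 16; gcd(2, 16) = 2, so d ≤ 2.
We prove 2 | -3^t + 5^t for all t ≥ 1 by induction on t.
Base case (t = 1): h(1) = 2 = 2·(1), so 2 | h(1).
Inductive step: suppose the statement holds for some j ≥ 1, i.e. 2 | h(j). Then
5^{j+1} − 3^{j+1} = 5·5^j − 3·3^j = 5·(5^j − 3^j) + (2)·3^j. The first term is divisible by 2 by the inductive hypothesis, and the second term (2)·3^j is divisible by 2 since 2 | 2. Hence 2 | h(j+1).
Hence, by induction on t, the claim holds for every t ≥ 1.
Therefore the largest such d is 2.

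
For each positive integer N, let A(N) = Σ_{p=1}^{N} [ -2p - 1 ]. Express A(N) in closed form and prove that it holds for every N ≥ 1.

We claim A(N) = -N(N + 2) for all N ≥ 1.
When N = 1: A(1) = -3, and the closed form gives -3. They agree.
For the inductive step, assume it holds for an arbitrary p ≥ 1, so A(p) = p(-p - 2).
Then A(p+1) = A(p) + (-2p - 3) = (p(-p - 2)) + (-2p - 3).
Simplifying, A(p+1) = -(p + 1)(p + 3) = -(p+1)((p+1) + 2),
which is the closed form with N = p+1.
Hence, by induction on N, the claim holds for every N ≥ 1.

A(N) = -N(N + 2)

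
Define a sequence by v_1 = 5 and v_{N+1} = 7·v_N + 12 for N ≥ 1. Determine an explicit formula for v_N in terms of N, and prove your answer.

v_N = 7^N - 2

Computing the first terms: v_1 = 5, v_2 = 47, v_3 = 341. This suggests v_N = 7^N - 2.
Base case (N = 1): the formula gives 5 = 5 = v_1.
For the inductive step, assume it holds for an arbitrary p ≥ 1, so v_p = 7^p - 2.
Then v_{p+1} = 7·v_p + 12 = 7·(7^p - 2) + 12 = 7^(p + 1) - 2,
which is the claimed formula at N = p+1.
By induction, the statement is established for all N ≥ 1.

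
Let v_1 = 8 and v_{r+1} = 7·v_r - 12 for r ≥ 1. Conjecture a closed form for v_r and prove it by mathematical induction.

Computing the first terms: v_1 = 8, v_2 = 44, v_3 = 296. This suggests v_r = 6·7^(r - 1) + 2.
For the base case r = 1: the formula gives 8 = 8 = v_1.
Inductive step: assume the claim holds for r = j, so v_j = 6·7^(j - 1) + 2.
Then v_{j+1} = 7·v_j - 12 = 7·(6·7^(j - 1) + 2) - 12 = 6·7^j + 2 = 6·7^((j+1) - 1) + 2,
which is the claimed formula at r = j+1.
This completes the induction.

v_r = 6·7^(r - 1) + 2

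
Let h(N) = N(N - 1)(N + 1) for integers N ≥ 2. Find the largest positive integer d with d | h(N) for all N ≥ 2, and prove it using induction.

d = 6

Computing the first values: h(2) = 6 and h(3) = 24; gcd(6, 24) = 6, so d ≤ 6.
We prove 6 | N(N - 1)(N + 1) for all N ≥ 2 by induction on N.
For the base case N = 2: h(2) = 6 = 6·(1), so 6 | h(2).
Inductive step: assume the claim holds for N = r, i.e. 6 | h(r). Then
h(r+1) − h(r) = r·(r+1)·(r+2) − (r-1)·r·(r+1) = r·(r+1)·[(r+2) − (r-1)] = 3·r·(r+1). The product of 2 consecutive integers is divisible by (2)! = 2, so h(r+1) − h(r) is divisible by 3·2 = 6. By the inductive hypothesis 6 | h(r), hence 6 | h(r+1).
By induction, the statement is established for all N ≥ 2.
Therefore the largest such d is 6.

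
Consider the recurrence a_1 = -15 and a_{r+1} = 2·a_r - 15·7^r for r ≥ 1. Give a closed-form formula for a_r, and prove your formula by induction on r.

a_r = 3·2^r - 3·7^r

Computing the first terms: a_1 = -15, a_2 = -135, a_3 = -1005. This suggests a_r = 3·2^r - 3·7^r.
For the base case r = 1: the formula gives -15 = -15 = a_1.
Inductive step: assume the claim holds for r = k, so a_k = 3·2^k - 3·7^k.
Then a_{k+1} = 2·a_k - 15·7^k = 2·(3·2^k - 3·7^k) - 15·7^k = 3·2^(k + 1) - 3·7^(k + 1),
which is the claimed formula at r = k+1.
By the principle of mathematical induction, the result holds for all r ≥ 1.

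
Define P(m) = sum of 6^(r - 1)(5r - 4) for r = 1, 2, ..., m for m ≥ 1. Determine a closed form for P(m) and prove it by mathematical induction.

We claim P(m) = 6^m(m - 1) + 1 for all m ≥ 1.
Base case (m = 1): P(1) = 1, and the closed form gives 1. They agree.
Inductive step: suppose the statement holds for some r ≥ 1, so P(r) = 6^r(r - 1) + 1.
Then P(r+1) = P(r) + (6^r(5r + 1)) = (6^r(r - 1) + 1) + (6^r(5r + 1)).
Simplifying, P(r+1) = 6^(r + 1)r + 1 = 6^(r+1)((r+1) - 1) + 1,
which is the closed form with m = r+1.
This completes the induction.

P(m) = 6^m(m - 1) + 1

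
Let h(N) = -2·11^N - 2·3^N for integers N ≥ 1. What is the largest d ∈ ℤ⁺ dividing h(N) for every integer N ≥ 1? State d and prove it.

Computing the first values: h(1) = -28 and h(2) = -260; gcd(-28, -260) = 4, so d ≤ 4.
We prove 4 | -2·11^N - 2·3^N for all N ≥ 1 by induction on N.
For the base case N = 1: h(1) = -28 = 4·(-7), so 4 | h(1).
Inductive step: assume the claim holds for N = j, i.e. 4 | h(j). Then
h(j+1) − 11·h(j) = (-2·11^(j+1) - 2·3^(j+1)) − 11·(-2·11^j - 2·3^j) = (-2)·3^j·(3 − 11) = (16)·3^j. Since 4 | h(j) by the inductive hypothesis, 4 | 11·h(j); and 4 | 16 since 16 = 4·4. Therefore 4 | h(j+1).
This completes the induction.
Therefore the largest such d is 4.

d = 4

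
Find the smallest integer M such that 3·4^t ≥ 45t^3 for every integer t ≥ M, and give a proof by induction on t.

M = 6

At t = 5: 3072 < 5625, so the inequality fails and M ≥ 6. We prove 3·4^t ≥ 45t^3 for all t ≥ 6.
For the base case t = 6: 3·4^t = 12288 and 45t^3 = 9720, so 12288 ≥ 9720.
Inductive step: assume the claim holds for t = p, so 3·4^p ≥ 45p^3.
Then 3·4^(p + 1) = 4·(3·4^p) ≥ 4·(45p^3).
Also, for p ≥ 6 we have 4·(45p^3) ≥ 45(p+1)^3, since 4 ≥ (1 + 1/p)^3 for all p ≥ 6.
Combining, 3·4^(p + 1) ≥ 45(p+1)^3.
By induction, the statement is established for all t ≥ 6.
Hence the smallest such M is 6.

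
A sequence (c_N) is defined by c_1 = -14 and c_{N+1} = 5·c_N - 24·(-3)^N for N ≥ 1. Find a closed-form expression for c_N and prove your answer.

c_N = -(-3)^(N + 1) - 5^N

Computing the first terms: c_1 = -14, c_2 = 2, c_3 = -206. This suggests c_N = -(-3)^(N + 1) - 5^N.
Base case (N = 1): the formula gives -14 = -14 = c_1.
For the inductive step, assume it holds for an arbitrary k ≥ 1, so c_k = -(-3)^(k + 1) - 5^k.
Then c_{k+1} = 5·c_k - 24·(-3)^k = 5·(-(-3)^(k + 1) - 5^k) - 24·(-3)^k = -(-3)^(k + 2) - 5^(k + 1) = -(-3)^((k+1) + 1) - 5^(k+1),
which is the claimed formula at N = k+1.
This completes the induction.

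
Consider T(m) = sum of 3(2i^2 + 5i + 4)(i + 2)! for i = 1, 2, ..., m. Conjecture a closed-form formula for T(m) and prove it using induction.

T(m) = (6m + 3)(m + 3)! - 18

We claim T(m) = (6m + 3)(m + 3)! - 18 for all m ≥ 1.
Base case (m = 1): T(1) = 198, and the closed form gives 198. They agree.
Inductive step: suppose the statement holds for some i ≥ 1, so T(i) = (6i + 3)(i + 3)! - 18.
Then T(i+1) = T(i) + (3(2i^2 + 9i + 11)(i + 3)!) = ((6i + 3)(i + 3)! - 18) + (3(2i^2 + 9i + 11)(i + 3)!).
Simplifying, T(i+1) = (6(i+1) + 3)((i+1) + 3)! - 18,
which is the closed form with m = i+1.
Hence, by induction on m, the claim holds for every m ≥ 1.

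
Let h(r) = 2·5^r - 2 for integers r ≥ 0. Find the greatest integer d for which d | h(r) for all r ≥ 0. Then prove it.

d = 8

Computing the first values: h(0) = 0 and h(1) = 8; gcd(0, 8) = 8, so d ≤ 8.
We prove 8 | 2·5^r - 2 for all r ≥ 0 by induction on r.
Base step (r = 0): h(0) = 0 = 8·(0), so 8 | h(0).
Inductive step: assume the claim holds for r = p, i.e. 8 | h(p). Then
h(p+1) = 2·5^(p+1) - 2 = 5·(2·5^p - 2) + 8 = 5·h(p) + 8. The first term is divisible by 8 by the inductive hypothesis, and 8 is divisible by 8. Hence 8 | h(p+1).
By induction, the statement is established for all r ≥ 0.
Therefore the largest such d is 8.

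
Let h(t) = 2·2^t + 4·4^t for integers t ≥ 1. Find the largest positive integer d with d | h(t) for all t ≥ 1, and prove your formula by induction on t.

d = 4

Computing the first values: h(1) = 20 and h(2) = 72; gcd(20, 72) = 4, so d ≤ 4.
We prove 4 | 2·2^t + 4·4^t for all t ≥ 1 by induction on t.
Base case (t = 1): h(1) = 20 = 4·(5), so 4 | h(1).
Suppose the result is true for t = i, i.e. 4 | h(i). Then
h(i+1) − 4·h(i) = (2·2^(i+1) + 4·4^(i+1)) − 4·(2·2^i + 4·4^i) = (2)·2^i·(2 − 4) = (-4)·2^i. Since 4 | h(i) by the inductive hypothesis, 4 | 4·h(i); and 4 | -4 since -4 = 4·-1. Therefore 4 | h(i+1).
Hence, by induction on t, the claim holds for every t ≥ 1.
Therefore the largest such d is 4.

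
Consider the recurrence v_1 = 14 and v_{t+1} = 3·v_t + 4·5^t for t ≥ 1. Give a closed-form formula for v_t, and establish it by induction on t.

v_t = 4·3^(t - 1) + 2·5^t

Computing the first terms: v_1 = 14, v_2 = 62, v_3 = 286. This suggests v_t = 4·3^(t - 1) + 2·5^t.
When t = 1: the formula gives 14 = 14 = v_1.
Inductive step: suppose the statement holds for some j ≥ 1, so v_j = 4·3^(j - 1) + 2·5^j.
Then v_{j+1} = 3·v_j + 4·5^j = 3·(4·3^(j - 1) + 2·5^j) + 4·5^j = 4·3^j + 2·5^(j + 1) = 4·3^((j+1) - 1) + 2·5^(j+1),
which is the claimed formula at t = j+1.
Hence, by induction on t, the claim holds for every t ≥ 1.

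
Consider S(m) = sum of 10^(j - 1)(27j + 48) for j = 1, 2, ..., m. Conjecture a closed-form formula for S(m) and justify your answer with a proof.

We claim S(m) = 10^m(3m + 5) - 5 for all m ≥ 1.
Base case (m = 1): S(1) = 75, and the closed form gives 75. They agree.
Inductive step: suppose the statement holds for some j ≥ 1, so S(j) = 10^j(3j + 5) - 5.
Then S(j+1) = S(j) + (10^j(27j + 75)) = (10^j(3j + 5) - 5) + (10^j(27j + 75)).
Simplifying, S(j+1) = 30·10^j·j + 80·10^j - 5 = 10^(j+1)(3(j+1) + 5) - 5,
which is the closed form with m = j+1.
By the principle of mathematical induction, the result holds for all m ≥ 1.

S(m) = 10^m(3m + 5) - 5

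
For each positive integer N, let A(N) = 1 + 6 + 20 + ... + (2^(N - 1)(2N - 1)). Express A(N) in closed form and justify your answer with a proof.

A(N) = 2^N(2N - 3) + 3

We claim A(N) = 2^N(2N - 3) + 3 for all N ≥ 1.
For the base case N = 1: A(1) = 1, and the closed form gives 1. They agree.
Inductive step: suppose the statement holds for some p ≥ 1, so A(p) = 2^p(2p - 3) + 3.
Then A(p+1) = A(p) + (2^p(2p + 1)) = (2^p(2p - 3) + 3) + (2^p(2p + 1)).
Simplifying, A(p+1) = -2^(p + 1) + 2^(p + 2)p + 3 = 2^(p+1)(2(p+1) - 3) + 3,
which is the closed form with N = p+1.
By the principle of mathematical induction, the result holds for all N ≥ 1.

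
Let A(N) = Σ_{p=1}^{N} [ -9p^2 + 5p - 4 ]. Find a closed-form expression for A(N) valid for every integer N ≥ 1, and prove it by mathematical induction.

We claim A(N) = -N(3N^2 + 2N + 3) for all N ≥ 1.
Base step (N = 1): A(1) = -8, and the closed form gives -8. They agree.
Inductive step: suppose the statement holds for some p ≥ 1, so A(p) = p(-3p^2 - 2p - 3).
Then A(p+1) = A(p) + (5p - 9(p + 1)^2 + 1) = (p(-3p^2 - 2p - 3)) + (5p - 9(p + 1)^2 + 1).
Simplifying, A(p+1) = -(p + 1)(3p^2 + 8p + 8) = -(p+1)(3(p+1)^2 + 2(p+1) + 3),
which is the closed form with N = p+1.
This completes the induction.

A(N) = -N(3N^2 + 2N + 3)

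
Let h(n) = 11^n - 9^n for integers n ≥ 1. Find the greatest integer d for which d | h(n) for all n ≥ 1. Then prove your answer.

d = 2

Computing the first values: h(1) = 2 and h(2) = 40; gcd(2, 40) = 2, so d ≤ 2.
We prove 2 | 11^n - 9^n for all n ≥ 1 by induction on n.
For the base case n = 1: h(1) = 2 = 2·(1), so 2 | h(1).
For the inductive step, assume it holds for an arbitrary i ≥ 1, i.e. 2 | h(i). Then
11^{i+1} − 9^{i+1} = 11·11^i − 9·9^i = 11·(11^i − 9^i) + (2)·9^i. The first term is divisible by 2 by the inductive hypothesis, and the second term (2)·9^i is divisible by 2 since 2 | 2. Hence 2 | h(i+1).
By the principle of mathematical induction, the result holds for all n ≥ 1.
Therefore the largest such d is 2.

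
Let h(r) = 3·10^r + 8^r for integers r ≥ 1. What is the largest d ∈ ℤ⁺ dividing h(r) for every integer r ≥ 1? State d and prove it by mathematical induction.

Computing the first values: h(1) = 38 and h(2) = 364; gcd(38, 364) = 2, so d ≤ 2.
We prove 2 | 3·10^r + 8^r for all r ≥ 1 by induction on r.
Base case (r = 1): h(1) = 38 = 2·(19), so 2 | h(1).
Suppose the result is true for r = p, i.e. 2 | h(p). Then
h(p+1) − 10·h(p) = (3·10^(p+1) + 8^(p+1)) − 10·(3·10^p + 8^p) = (1)·8^p·(8 − 10) = (-2)·8^p. Since 2 | h(p) by the inductive hypothesis, 2 | 10·h(p); and 2 | -2 since -2 = 2·-1. Therefore 2 | h(p+1).
This completes the induction.
Therefore the largest such d is 2.

d = 2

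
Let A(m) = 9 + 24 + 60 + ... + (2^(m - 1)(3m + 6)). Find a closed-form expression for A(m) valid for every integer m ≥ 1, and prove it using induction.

A(m) = 3·2^m(m + 1) - 3

We claim A(m) = 3·2^m(m + 1) - 3 for all m ≥ 1.
Base case (m = 1): A(1) = 9, and the closed form gives 9. They agree.
Suppose the result is true for m = r, so A(r) = 3·2^r(r + 1) - 3.
Then A(r+1) = A(r) + (3·2^r(r + 3)) = (3·2^r(r + 1) - 3) + (3·2^r(r + 3)).
Simplifying, A(r+1) = 6·2^r·r + 12·2^r - 3 = 3·2^(r+1)((r+1) + 1) - 3,
which is the closed form with m = r+1.
By induction, the statement is established for all m ≥ 1.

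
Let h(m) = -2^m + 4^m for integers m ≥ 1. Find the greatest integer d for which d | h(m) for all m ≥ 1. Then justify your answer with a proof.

Computing the first values: h(1) = 2 and h(2) = 12; gcd(2, 12) = 2, so d ≤ 2.
We prove 2 | -2^m + 4^m for all m ≥ 1 by induction on m.
When m = 1: h(1) = 2 = 2·(1), so 2 | h(1).
Inductive step: suppose the statement holds for some p ≥ 1, i.e. 2 | h(p). Then
4^{p+1} − 2^{p+1} = 4·4^p − 2·2^p = 4·(4^p − 2^p) + (2)·2^p. The first term is divisible by 2 by the inductive hypothesis, and the second term (2)·2^p is divisible by 2 since 2 | 2. Hence 2 | h(p+1).
Hence, by induction on m, the claim holds for every m ≥ 1.
Therefore the largest such d is 2.

d = 2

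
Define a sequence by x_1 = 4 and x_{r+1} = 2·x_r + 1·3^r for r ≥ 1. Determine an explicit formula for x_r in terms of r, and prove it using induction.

Computing the first terms: x_1 = 4, x_2 = 11, x_3 = 31. This suggests x_r = 2^(r - 1) + 3^r.
Base step (r = 1): the formula gives 4 = 4 = x_1.
Suppose the result is true for r = j, so x_j = 2^(j - 1) + 3^j.
Then x_{j+1} = 2·x_j + 1·3^j = 2·(2^(j - 1) + 3^j) + 1·3^j = 2^j + 3^(j + 1) = 2^((j+1) - 1) + 3^(j+1),
which is the claimed formula at r = j+1.
By induction, the statement is established for all r ≥ 1.

x_r = 2^(r - 1) + 3^r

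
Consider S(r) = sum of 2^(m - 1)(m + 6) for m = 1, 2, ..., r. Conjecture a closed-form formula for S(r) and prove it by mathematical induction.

S(r) = 2^r(r + 5) - 5

We claim S(r) = 2^r(r + 5) - 5 for all r ≥ 1.
When r = 1: S(1) = 7, and the closed form gives 7. They agree.
Inductive step: assume the claim holds for r = m, so S(m) = 2^m(m + 5) - 5.
Then S(m+1) = S(m) + (2^m(m + 7)) = (2^m(m + 5) - 5) + (2^m(m + 7)).
Simplifying, S(m+1) = 2·2^m·m + 12·2^m - 5 = 2^(m+1)((m+1) + 5) - 5,
which is the closed form with r = m+1.
This completes the induction.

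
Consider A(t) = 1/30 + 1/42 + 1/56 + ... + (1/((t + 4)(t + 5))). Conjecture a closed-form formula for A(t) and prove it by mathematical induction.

A(t) = t/(5(t + 5))

We claim A(t) = t/(5(t + 5)) for all t ≥ 1.
Base step (t = 1): A(1) = 1/30, and the closed form gives 1/30. They agree.
For the inductive step, assume it holds for an arbitrary k ≥ 1, so A(k) = k/(5(k + 5)).
Then A(k+1) = A(k) + (1/((k + 5)(k + 6))) = (k/(5(k + 5))) + (1/((k + 5)(k + 6))).
Simplifying, A(k+1) = (k + 1)/(5(k + 6)) = (k+1)/(5((k+1) + 5)),
which is the closed form with t = k+1.
Hence, by induction on t, the claim holds for every t ≥ 1.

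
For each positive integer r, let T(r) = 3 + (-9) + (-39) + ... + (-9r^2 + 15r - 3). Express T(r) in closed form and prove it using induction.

T(r) = -3r(r^2 - r - 1)

We claim T(r) = -3r(r^2 - r - 1) for all r ≥ 1.
Base case (r = 1): T(1) = 3, and the closed form gives 3. They agree.
Inductive step: assume the claim holds for r = m, so T(m) = 3m(-m^2 + m + 1).
Then T(m+1) = T(m) + (-9m^2 - 3m + 3) = (3m(-m^2 + m + 1)) + (-9m^2 - 3m + 3).
Simplifying, T(m+1) = -3(m + 1)(m^2 + m - 1) = -3(m+1)((m+1)^2 - (m+1) - 1),
which is the closed form with r = m+1.
This completes the induction.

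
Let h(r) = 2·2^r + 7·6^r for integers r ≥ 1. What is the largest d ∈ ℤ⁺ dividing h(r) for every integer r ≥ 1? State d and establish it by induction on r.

Computing the first values: h(1) = 46 and h(2) = 260; gcd(46, 260) = 2, so d ≤ 2.
We prove 2 | 2·2^r + 7·6^r for all r ≥ 1 by induction on r.
For the base case r = 1: h(1) = 46 = 2·(23), so 2 | h(1).
Suppose the result is true for r = p, i.e. 2 | h(p). Then
h(p+1) − 6·h(p) = (2·2^(p+1) + 7·6^(p+1)) − 6·(2·2^p + 7·6^p) = (2)·2^p·(2 − 6) = (-8)·2^p. Since 2 | h(p) by the inductive hypothesis, 2 | 6·h(p); and 2 | -8 since -8 = 2·-4. Therefore 2 | h(p+1).
By the principle of mathematical induction, the result holds for all r ≥ 1.
Therefore the largest such d is 2.

d = 2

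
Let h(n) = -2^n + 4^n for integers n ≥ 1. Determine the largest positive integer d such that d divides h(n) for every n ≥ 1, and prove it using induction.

d = 2

Computing the first values: h(1) = 2 and h(2) = 12; gcd(2, 12) = 2, so d ≤ 2.
We prove 2 | -2^n + 4^n for all n ≥ 1 by induction on n.
For the base case n = 1: h(1) = 2 = 2·(1), so 2 | h(1).
Inductive step: assume the claim holds for n = p, i.e. 2 | h(p). Then
4^{p+1} − 2^{p+1} = 4·4^p − 2·2^p = 4·(4^p − 2^p) + (2)·2^p. The first term is divisible by 2 by the inductive hypothesis, and the second term (2)·2^p is divisible by 2 since 2 | 2. Hence 2 | h(p+1).
By induction, the statement is established for all n ≥ 1.
Therefore the largest such d is 2.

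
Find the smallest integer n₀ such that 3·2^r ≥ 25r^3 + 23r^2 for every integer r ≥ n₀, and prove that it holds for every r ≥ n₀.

At r = 14: 49152 < 73108, so the inequality fails and n₀ ≥ 15. We prove 3·2^r ≥ 25r^3 + 23r^2 for all r ≥ 15.
For the base case r = 15: 3·2^r = 98304 and 25r^3 + 23r^2 = 89550, so 98304 ≥ 89550.
Suppose the result is true for r = p, so 3·2^p ≥ 25p^3 + 23p^2.
Then 3·2^(p + 1) = 2·(3·2^p) ≥ 2·(25p^3 + 23p^2).
Also, for p ≥ 15 we have 2·(25p^3 + 23p^2) ≥ 25(p+1)^3 + 23(p+1)^2, since 2·(25p^3 + 23p^2) − (25(p+1)^3 + 23(p+1)^2) = 25p^3 - 52p^2 - 121p - 48, which is nonnegative for all p ≥ 15.
Combining, 3·2^(p + 1) ≥ 25(p+1)^3 + 23(p+1)^2.
By induction, the statement is established for all r ≥ 15.
Hence the smallest such n₀ is 15.

n₀ = 15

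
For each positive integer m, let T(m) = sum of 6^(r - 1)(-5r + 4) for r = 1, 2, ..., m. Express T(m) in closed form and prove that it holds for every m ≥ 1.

We claim T(m) = 6^m(-m + 1) - 1 for all m ≥ 1.
When m = 1: T(1) = -1, and the closed form gives -1. They agree.
Inductive step: suppose the statement holds for some r ≥ 1, so T(r) = 6^r(-r + 1) - 1.
Then T(r+1) = T(r) + (6^r(-5r - 1)) = (6^r(-r + 1) - 1) + (6^r(-5r - 1)).
Simplifying, T(r+1) = -6·6^r·r - 1 = 6^(r+1)(-(r+1) + 1) - 1,
which is the closed form with m = r+1.
Hence, by induction on m, the claim holds for every m ≥ 1.

T(m) = 6^m(-m + 1) - 1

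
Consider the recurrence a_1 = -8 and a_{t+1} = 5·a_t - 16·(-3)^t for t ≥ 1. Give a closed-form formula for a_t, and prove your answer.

a_t = 2(-3)^t - 2·5^(t - 1)

Computing the first terms: a_1 = -8, a_2 = 8, a_3 = -104. This suggests a_t = 2(-3)^t - 2·5^(t - 1).
For the base case t = 1: the formula gives -8 = -8 = a_1.
Inductive step: assume the claim holds for t = k, so a_k = 2(-3)^k - 2·5^(k - 1).
Then a_{k+1} = 5·a_k - 16·(-3)^k = 5·(2(-3)^k - 2·5^(k - 1)) - 16·(-3)^k = 2(-3)^(k + 1) - 2·5^k = 2(-3)^(k+1) - 2·5^((k+1) - 1),
which is the claimed formula at t = k+1.
By the principle of mathematical induction, the result holds for all t ≥ 1.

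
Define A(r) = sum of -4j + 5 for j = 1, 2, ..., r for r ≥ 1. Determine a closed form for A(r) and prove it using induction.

A(r) = -r(2r - 3)

We claim A(r) = -r(2r - 3) for all r ≥ 1.
Base case (r = 1): A(1) = 1, and the closed form gives 1. They agree.
For the inductive step, assume it holds for an arbitrary j ≥ 1, so A(j) = j(-2j + 3).
Then A(j+1) = A(j) + (-4j + 1) = (j(-2j + 3)) + (-4j + 1).
Simplifying, A(j+1) = -(j + 1)(2j - 1) = -(j+1)(2(j+1) - 3),
which is the closed form with r = j+1.
By induction, the statement is established for all r ≥ 1.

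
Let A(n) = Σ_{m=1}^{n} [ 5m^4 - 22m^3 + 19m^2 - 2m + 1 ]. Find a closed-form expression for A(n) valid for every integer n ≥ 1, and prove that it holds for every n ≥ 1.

We claim A(n) = n(n^4 - 3n^3 - 3n^2 + 3n + 3) for all n ≥ 1.
For the base case n = 1: A(1) = 1, and the closed form gives 1. They agree.
Inductive step: assume the claim holds for n = m, so A(m) = m(m^4 - 3m^3 - 3m^2 + 3m + 3).
Then A(m+1) = A(m) + (5m^4 - 2m^3 - 17m^2 - 10m + 1) = (m(m^4 - 3m^3 - 3m^2 + 3m + 3)) + (5m^4 - 2m^3 - 17m^2 - 10m + 1).
Simplifying, A(m+1) = (m + 1)(m^4 + m^3 - 6m^2 - 8m + 1) = (m+1)((m+1)^4 - 3(m+1)^3 - 3(m+1)^2 + 3(m+1) + 3),
which is the closed form with n = m+1.
By induction, the statement is established for all n ≥ 1.

A(n) = n(n^4 - 3n^3 - 3n^2 + 3n + 3)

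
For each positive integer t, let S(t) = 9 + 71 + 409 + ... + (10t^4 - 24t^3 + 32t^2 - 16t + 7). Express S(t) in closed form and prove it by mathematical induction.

We claim S(t) = t(2t^4 - t^3 + 2t^2 + 2t + 4) for all t ≥ 1.
Base case (t = 1): S(1) = 9, and the closed form gives 9. They agree.
Suppose the result is true for t = i, so S(i) = i(2i^4 - i^3 + 2i^2 + 2i + 4).
Then S(i+1) = S(i) + (10i^4 + 16i^3 + 20i^2 + 16i + 9) = (i(2i^4 - i^3 + 2i^2 + 2i + 4)) + (10i^4 + 16i^3 + 20i^2 + 16i + 9).
Simplifying, S(i+1) = (i + 1)(2i^4 + 7i^3 + 11i^2 + 11i + 9) = (i+1)(2(i+1)^4 - (i+1)^3 + 2(i+1)^2 + 2(i+1) + 4),
which is the closed form with t = i+1.
By the principle of mathematical induction, the result holds for all t ≥ 1.

S(t) = t(2t^4 - t^3 + 2t^2 + 2t + 4)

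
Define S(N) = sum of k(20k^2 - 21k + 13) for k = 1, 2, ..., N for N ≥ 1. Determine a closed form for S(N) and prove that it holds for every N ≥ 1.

S(N) = N(N + 1)(5N^2 - 2N + 3)

We claim S(N) = N(N + 1)(5N^2 - 2N + 3) for all N ≥ 1.
Base step (N = 1): S(1) = 12, and the closed form gives 12. They agree.
For the inductive step, assume it holds for an arbitrary k ≥ 1, so S(k) = k(5k^3 + 3k^2 + k + 3).
Then S(k+1) = S(k) + (20k^3 + 39k^2 + 31k + 12) = (k(5k^3 + 3k^2 + k + 3)) + (20k^3 + 39k^2 + 31k + 12).
Simplifying, S(k+1) = (k + 1)(k + 2)(5k^2 + 8k + 6) = (k+1)((k+1) + 1)(5(k+1)^2 - 2(k+1) + 3),
which is the closed form with N = k+1.
By induction, the statement is established for all N ≥ 1.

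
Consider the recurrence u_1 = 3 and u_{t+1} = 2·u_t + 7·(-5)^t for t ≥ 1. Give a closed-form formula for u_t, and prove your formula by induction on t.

Computing the first terms: u_1 = 3, u_2 = -29, u_3 = 117. This suggests u_t = -(-5)^t - 2^t.
When t = 1: the formula gives 3 = 3 = u_1.
Inductive step: suppose the statement holds for some p ≥ 1, so u_p = -(-5)^p - 2^p.
Then u_{p+1} = 2·u_p + 7·(-5)^p = 2·(-(-5)^p - 2^p) + 7·(-5)^p = -(-5)^(p + 1) - 2^(p + 1),
which is the claimed formula at t = p+1.
This completes the induction.

u_t = -(-5)^t - 2^t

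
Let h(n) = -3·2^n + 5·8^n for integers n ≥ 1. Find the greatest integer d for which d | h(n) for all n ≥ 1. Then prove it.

Computing the first values: h(1) = 34 and h(2) = 308; gcd(34, 308) = 2, so d ≤ 2.
We prove 2 | -3·2^n + 5·8^n for all n ≥ 1 by induction on n.
For the base case n = 1: h(1) = 34 = 2·(17), so 2 | h(1).
For the inductive step, assume it holds for an arbitrary i ≥ 1, i.e. 2 | h(i). Then
h(i+1) − 8·h(i) = (-3·2^(i+1) + 5·8^(i+1)) − 8·(-3·2^i + 5·8^i) = (-3)·2^i·(2 − 8) = (18)·2^i. Since 2 | h(i) by the inductive hypothesis, 2 | 8·h(i); and 2 | 18 since 18 = 2·9. Therefore 2 | h(i+1).
Hence, by induction on n, the claim holds for every n ≥ 1.
Therefore the largest such d is 2.

d = 2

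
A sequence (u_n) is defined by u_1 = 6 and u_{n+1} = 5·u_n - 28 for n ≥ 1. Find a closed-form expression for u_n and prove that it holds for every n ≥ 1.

u_n = -5^(n - 1) + 7

Computing the first terms: u_1 = 6, u_2 = 2, u_3 = -18. This suggests u_n = -5^(n - 1) + 7.
Base step (n = 1): the formula gives 6 = 6 = u_1.
Inductive step: assume the claim holds for n = j, so u_j = -5^(j - 1) + 7.
Then u_{j+1} = 5·u_j - 28 = 5·(-5^(j - 1) + 7) - 28 = -5^j + 7 = -5^((j+1) - 1) + 7,
which is the claimed formula at n = j+1.
By induction, the statement is established for all n ≥ 1.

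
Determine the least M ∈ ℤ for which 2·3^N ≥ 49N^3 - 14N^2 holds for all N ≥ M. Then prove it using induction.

At N = 8: 13122 < 24192, so the inequality fails and M ≥ 9. We prove 2·3^N ≥ 49N^3 - 14N^2 for all N ≥ 9.
Base step (N = 9): 2·3^N = 39366 and 49N^3 - 14N^2 = 34587, so 39366 ≥ 34587.
Suppose the result is true for N = i, so 2·3^i ≥ 49i^3 - 14i^2.
Then 2·3^(i + 1) = 3·(2·3^i) ≥ 3·(49i^3 - 14i^2).
Also, for i ≥ 9 we have 3·(49i^3 - 14i^2) ≥ 49(i+1)^3 - 14(i+1)^2, since 3·(49i^3 - 14i^2) − (49(i+1)^3 - 14(i+1)^2) = 98i^3 - 175i^2 - 119i - 35, which is nonnegative for all i ≥ 9.
Combining, 2·3^(i + 1) ≥ 49(i+1)^3 - 14(i+1)^2.
This completes the induction.
Hence the smallest such M is 9.

M = 9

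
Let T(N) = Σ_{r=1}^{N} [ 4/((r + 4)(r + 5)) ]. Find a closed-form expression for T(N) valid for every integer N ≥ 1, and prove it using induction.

We claim T(N) = 4N/(5(N + 5)) for all N ≥ 1.
For the base case N = 1: T(1) = 2/15, and the closed form gives 2/15. They agree.
Suppose the result is true for N = r, so T(r) = 4r/(5(r + 5)).
Then T(r+1) = T(r) + (4/((r + 5)(r + 6))) = (4r/(5(r + 5))) + (4/((r + 5)(r + 6))).
Simplifying, T(r+1) = 4(r + 1)/(5(r + 6)) = 4(r+1)/(5((r+1) + 5)),
which is the closed form with N = r+1.
By induction, the statement is established for all N ≥ 1.

T(N) = 4N/(5(N + 5))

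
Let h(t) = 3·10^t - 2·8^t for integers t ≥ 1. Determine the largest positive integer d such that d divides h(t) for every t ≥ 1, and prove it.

d = 2

Computing the first values: h(1) = 14 and h(2) = 172; gcd(14, 172) = 2, so d ≤ 2.
We prove 2 | 3·10^t - 2·8^t for all t ≥ 1 by induction on t.
When t = 1: h(1) = 14 = 2·(7), so 2 | h(1).
Suppose the result is true for t = m, i.e. 2 | h(m). Then
h(m+1) − 10·h(m) = (3·10^(m+1) - 2·8^(m+1)) − 10·(3·10^m - 2·8^m) = (-2)·8^m·(8 − 10) = (4)·8^m. Since 2 | h(m) by the inductive hypothesis, 2 | 10·h(m); and 2 | 4 since 4 = 2·2. Therefore 2 | h(m+1).
Hence, by induction on t, the claim holds for every t ≥ 1.
Therefore the largest such d is 2.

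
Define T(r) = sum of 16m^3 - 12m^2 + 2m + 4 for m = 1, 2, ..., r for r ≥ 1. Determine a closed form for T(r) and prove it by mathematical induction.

T(r) = r(2r + 3)(2r^2 - r + 1)

We claim T(r) = r(2r + 3)(2r^2 - r + 1) for all r ≥ 1.
Base step (r = 1): T(1) = 10, and the closed form gives 10. They agree.
For the inductive step, assume it holds for an arbitrary m ≥ 1, so T(m) = m(4m^3 + 4m^2 - m + 3).
Then T(m+1) = T(m) + (16m^3 + 36m^2 + 26m + 10) = (m(4m^3 + 4m^2 - m + 3)) + (16m^3 + 36m^2 + 26m + 10).
Simplifying, T(m+1) = (m + 1)(2m + 5)(2m^2 + 3m + 2) = (m+1)(2(m+1) + 3)(2(m+1)^2 - (m+1) + 1),
which is the closed form with r = m+1.
By the principle of mathematical induction, the result holds for all r ≥ 1.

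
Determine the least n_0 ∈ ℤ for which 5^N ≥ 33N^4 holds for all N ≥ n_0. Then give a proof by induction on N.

At N = 7: 78125 < 79233, so the inequality fails and n_0 ≥ 8. We prove 5^N ≥ 33N^4 for all N ≥ 8.
Base case (N = 8): 5^N = 390625 and 33N^4 = 135168, so 390625 ≥ 135168.
For the inductive step, assume it holds for an arbitrary r ≥ 8, so 5^r ≥ 33r^4.
Then 5^(r + 1) = 5·(5^r) ≥ 5·(33r^4).
Also, for r ≥ 8 we have 5·(33r^4) ≥ 33(r+1)^4, since 5 ≥ (1 + 1/r)^4 for all r ≥ 8.
Combining, 5^(r + 1) ≥ 33(r+1)^4.
By the principle of mathematical induction, the result holds for all N ≥ 8.
Hence the smallest such n_0 is 8.

n_0 = 8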